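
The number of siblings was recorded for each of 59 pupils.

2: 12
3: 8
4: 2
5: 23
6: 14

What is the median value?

Cumulative frequencies: 12, 20, 22, 45, 59
n = 59, so the median is the value in position (n+1)/2 = 30.
Position 30 falls at value 5.

5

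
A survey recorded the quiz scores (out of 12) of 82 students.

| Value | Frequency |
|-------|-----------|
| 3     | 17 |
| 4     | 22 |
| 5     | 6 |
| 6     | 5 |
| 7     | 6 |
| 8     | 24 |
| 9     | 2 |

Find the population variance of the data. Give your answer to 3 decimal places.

4.226

Values: 3, 4, 5, 6, 7, 8, 9
n = 82, Σfx = 451, mean = 5.5000
Σfx² = 2827
Σf(x − x̄)² = Σfx² − (Σfx)²/n = 2827 − 451²/82 = 346.5000
Population variance = 346.5000 / 82 = 4.2256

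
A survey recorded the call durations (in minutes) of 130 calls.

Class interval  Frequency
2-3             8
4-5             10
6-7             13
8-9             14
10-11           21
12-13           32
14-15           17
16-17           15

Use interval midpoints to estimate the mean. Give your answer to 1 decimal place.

10.6

Midpoints: 2.5, 4.5, 6.5, 8.5, 10.5, 12.5, 14.5, 16.5
Σfm = 8×2.5 + 10×4.5 + 13×6.5 + 14×8.5 + 21×10.5 + 32×12.5 + 17×14.5 + 15×16.5 = 1383
n = Σf = 130
Mean = 1383 / 130 = 10.6385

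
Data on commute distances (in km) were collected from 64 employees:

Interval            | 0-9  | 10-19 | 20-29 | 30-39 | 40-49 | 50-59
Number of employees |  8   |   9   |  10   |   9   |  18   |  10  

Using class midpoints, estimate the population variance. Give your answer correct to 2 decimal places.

Midpoints: 4.5, 14.5, 24.5, 34.5, 44.5, 54.5
n = 64, Σfm = 2068, mean = 32.3125
Σfm² = 84116
Σf(m − x̄)² = Σfm² − (Σfm)²/n = 84116 − 2068²/64 = 17293.7500
Population variance = 17293.7500 / 64 = 270.2148

270.21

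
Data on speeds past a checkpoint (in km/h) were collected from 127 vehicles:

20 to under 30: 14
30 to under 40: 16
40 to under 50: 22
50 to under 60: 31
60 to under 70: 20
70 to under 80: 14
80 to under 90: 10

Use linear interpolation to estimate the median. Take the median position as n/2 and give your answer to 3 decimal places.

Cumulative frequencies: 14, 30, 52, 83, 103, 117, 127
n = 127; position = n/2 = 63.5.
This falls in the class 50 to under 60: L = 50, F = 52, f = 31, h = 10.
Median ≈ 50 + ((63.5 − 52) / 31) × 10 = 53.7097

53.710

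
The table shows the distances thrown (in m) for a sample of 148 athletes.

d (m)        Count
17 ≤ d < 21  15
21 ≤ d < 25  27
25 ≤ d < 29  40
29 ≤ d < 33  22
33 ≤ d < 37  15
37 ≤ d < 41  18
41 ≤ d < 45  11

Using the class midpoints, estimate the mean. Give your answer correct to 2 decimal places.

Midpoints: 19, 23, 27, 31, 35, 39, 43
Σfm = 15×19 + 27×23 + 40×27 + 22×31 + 15×35 + 18×39 + 11×43 = 4368
n = Σf = 148
Mean = 4368 / 148 = 29.5135

29.51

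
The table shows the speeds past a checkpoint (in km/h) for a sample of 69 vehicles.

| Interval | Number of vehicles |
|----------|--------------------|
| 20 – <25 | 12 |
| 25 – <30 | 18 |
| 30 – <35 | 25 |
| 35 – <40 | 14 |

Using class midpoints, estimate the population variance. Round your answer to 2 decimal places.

24.87

Midpoints: 22.5, 27.5, 32.5, 37.5
n = 69, Σfm = 2102.5, mean = 30.4710
Σfm² = 65781.25
Σf(m − x̄)² = Σfm² − (Σfm)²/n = 65781.25 − 2102.5²/69 = 1715.9420
Population variance = 1715.9420 / 69 = 24.8687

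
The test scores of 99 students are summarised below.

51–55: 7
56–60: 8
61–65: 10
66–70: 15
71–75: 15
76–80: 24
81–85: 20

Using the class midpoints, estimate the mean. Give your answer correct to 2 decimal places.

71.84

Midpoints: 53, 58, 63, 68, 73, 78, 83
Σfm = 7×53 + 8×58 + 10×63 + 15×68 + 15×73 + 24×78 + 20×83 = 7112
n = Σf = 99
Mean = 7112 / 99 = 71.8384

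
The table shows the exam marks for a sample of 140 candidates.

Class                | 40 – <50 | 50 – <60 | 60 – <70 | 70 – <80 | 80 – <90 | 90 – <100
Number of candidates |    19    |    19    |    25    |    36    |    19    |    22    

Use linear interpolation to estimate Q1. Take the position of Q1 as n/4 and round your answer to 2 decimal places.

58.42

Cumulative frequencies: 19, 38, 63, 99, 118, 140
n = 140; position = n/4 = 35.
This falls in the class 50 – <60: L = 50, F = 19, f = 19, h = 10.
Lower quartile ≈ 50 + ((35 − 19) / 19) × 10 = 58.4211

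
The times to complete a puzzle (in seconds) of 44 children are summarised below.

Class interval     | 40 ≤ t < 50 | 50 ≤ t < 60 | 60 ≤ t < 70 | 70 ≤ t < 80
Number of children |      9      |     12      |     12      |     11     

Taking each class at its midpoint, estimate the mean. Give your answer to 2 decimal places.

Midpoints: 45, 55, 65, 75
Σfm = 9×45 + 12×55 + 12×65 + 11×75 = 2670
n = Σf = 44
Mean = 2670 / 44 = 60.6818

60.68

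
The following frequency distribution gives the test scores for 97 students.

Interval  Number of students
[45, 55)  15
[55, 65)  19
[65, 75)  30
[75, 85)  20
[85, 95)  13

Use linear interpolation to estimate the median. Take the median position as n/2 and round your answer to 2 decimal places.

69.83

Cumulative frequencies: 15, 34, 64, 84, 97
n = 97; position = n/2 = 48.5.
This falls in the class [65, 75): L = 65, F = 34, f = 30, h = 10.
Median ≈ 65 + ((48.5 − 34) / 30) × 10 = 69.8333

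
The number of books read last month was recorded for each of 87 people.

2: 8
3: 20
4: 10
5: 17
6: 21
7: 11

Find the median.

Cumulative frequencies: 8, 28, 38, 55, 76, 87
n = 87, so the median is the value in position (n+1)/2 = 44.
Position 44 falls at value 5.

5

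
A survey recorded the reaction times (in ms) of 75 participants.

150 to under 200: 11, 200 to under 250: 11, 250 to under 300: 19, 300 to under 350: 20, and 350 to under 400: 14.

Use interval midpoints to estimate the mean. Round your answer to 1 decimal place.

Midpoints: 175, 225, 275, 325, 375
Σfm = 11×175 + 11×225 + 19×275 + 20×325 + 14×375 = 21375
n = Σf = 75
Mean = 21375 / 75 = 285.0000

285.0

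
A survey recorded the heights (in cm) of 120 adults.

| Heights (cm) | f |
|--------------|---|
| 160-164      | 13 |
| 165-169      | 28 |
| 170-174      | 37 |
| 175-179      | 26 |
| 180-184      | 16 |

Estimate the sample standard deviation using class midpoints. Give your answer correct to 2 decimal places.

5.97

Midpoints: 162, 167, 172, 177, 182
n = 120, Σfm = 20660, mean = 172.1667
Σfm² = 3561210
Σf(m − x̄)² = Σfm² − (Σfm)²/n = 3561210 − 20660²/120 = 4246.6667
Sample variance = 4246.6667 / 119 = 35.6863
Standard deviation = √35.6863 = 5.9738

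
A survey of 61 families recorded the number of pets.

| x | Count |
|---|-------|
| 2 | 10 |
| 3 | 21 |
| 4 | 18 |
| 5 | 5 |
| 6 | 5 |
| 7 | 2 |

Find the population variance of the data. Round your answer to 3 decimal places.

1.597

Values: 2, 3, 4, 5, 6, 7
n = 61, Σfx = 224, mean = 3.6721
Σfx² = 920
Σf(x − x̄)² = Σfx² − (Σfx)²/n = 920 − 224²/61 = 97.4426
Population variance = 97.4426 / 61 = 1.5974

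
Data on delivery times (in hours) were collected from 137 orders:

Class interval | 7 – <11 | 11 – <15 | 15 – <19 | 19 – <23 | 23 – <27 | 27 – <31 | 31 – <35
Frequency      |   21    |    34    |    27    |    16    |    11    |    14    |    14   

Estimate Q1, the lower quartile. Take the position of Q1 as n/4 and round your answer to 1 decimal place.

Cumulative frequencies: 21, 55, 82, 98, 109, 123, 137
n = 137; position = n/4 = 34.25.
This falls in the class 11 – <15: L = 11, F = 21, f = 34, h = 4.
Lower quartile ≈ 11 + ((34.25 − 21) / 34) × 4 = 12.5588

12.6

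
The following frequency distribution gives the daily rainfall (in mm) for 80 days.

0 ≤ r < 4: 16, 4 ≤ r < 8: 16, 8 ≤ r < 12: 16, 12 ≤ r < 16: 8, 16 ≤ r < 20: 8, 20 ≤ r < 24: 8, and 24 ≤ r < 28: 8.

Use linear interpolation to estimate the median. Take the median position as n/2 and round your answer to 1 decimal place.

Cumulative frequencies: 16, 32, 48, 56, 64, 72, 80
n = 80; position = n/2 = 40.
This falls in the class 8 ≤ r < 12: L = 8, F = 32, f = 16, h = 4.
Median ≈ 8 + ((40 − 32) / 16) × 4 = 10.0000

10.0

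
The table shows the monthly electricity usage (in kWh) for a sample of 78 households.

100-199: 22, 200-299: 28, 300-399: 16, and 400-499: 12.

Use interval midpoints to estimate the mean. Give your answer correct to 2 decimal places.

272.58

Midpoints: 149.5, 249.5, 349.5, 449.5
Σfm = 22×149.5 + 28×249.5 + 16×349.5 + 12×449.5 = 21261
n = Σf = 78
Mean = 21261 / 78 = 272.5769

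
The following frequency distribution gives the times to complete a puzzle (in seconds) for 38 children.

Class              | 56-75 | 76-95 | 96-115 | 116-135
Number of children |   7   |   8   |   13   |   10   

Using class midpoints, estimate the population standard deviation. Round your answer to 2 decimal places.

Midpoints: 65.5, 85.5, 105.5, 125.5
n = 38, Σfm = 3769, mean = 99.1842
Σfm² = 390709.5
Σf(m − x̄)² = Σfm² − (Σfm)²/n = 390709.5 − 3769²/38 = 16884.2105
Population variance = 16884.2105 / 38 = 444.3213
Standard deviation = √444.3213 = 21.0789

21.08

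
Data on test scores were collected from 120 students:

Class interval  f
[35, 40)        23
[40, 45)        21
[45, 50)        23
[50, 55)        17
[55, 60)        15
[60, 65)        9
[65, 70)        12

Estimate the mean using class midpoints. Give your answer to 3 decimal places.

49.792

Midpoints: 37.5, 42.5, 47.5, 52.5, 57.5, 62.5, 67.5
Σfm = 23×37.5 + 21×42.5 + 23×47.5 + 17×52.5 + 15×57.5 + 9×62.5 + 12×67.5 = 5975
n = Σf = 120
Mean = 5975 / 120 = 49.7917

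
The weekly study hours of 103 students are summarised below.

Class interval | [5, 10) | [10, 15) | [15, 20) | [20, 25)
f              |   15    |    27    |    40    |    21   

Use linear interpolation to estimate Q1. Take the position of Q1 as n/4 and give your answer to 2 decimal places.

Cumulative frequencies: 15, 42, 82, 103
n = 103; position = n/4 = 25.75.
This falls in the class [10, 15): L = 10, F = 15, f = 27, h = 5.
Lower quartile ≈ 10 + ((25.75 − 15) / 27) × 5 = 11.9907

11.99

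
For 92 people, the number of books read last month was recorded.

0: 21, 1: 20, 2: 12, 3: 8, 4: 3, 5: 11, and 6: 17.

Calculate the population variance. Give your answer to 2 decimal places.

5.05

Values: 0, 1, 2, 3, 4, 5, 6
n = 92, Σfx = 237, mean = 2.5761
Σfx² = 1075
Σf(x − x̄)² = Σfx² − (Σfx)²/n = 1075 − 237²/92 = 464.4674
Population variance = 464.4674 / 92 = 5.0486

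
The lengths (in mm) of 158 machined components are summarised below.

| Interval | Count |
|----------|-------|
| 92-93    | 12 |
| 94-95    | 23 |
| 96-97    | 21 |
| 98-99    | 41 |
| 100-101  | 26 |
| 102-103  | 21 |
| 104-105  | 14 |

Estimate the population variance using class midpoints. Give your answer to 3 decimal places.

11.562

Midpoints: 92.5, 94.5, 96.5, 98.5, 100.5, 102.5, 104.5
n = 158, Σfm = 15577, mean = 98.5886
Σfm² = 1537541.5
Σf(m − x̄)² = Σfm² − (Σfm)²/n = 1537541.5 − 15577²/158 = 1826.7595
Population variance = 1826.7595 / 158 = 11.5618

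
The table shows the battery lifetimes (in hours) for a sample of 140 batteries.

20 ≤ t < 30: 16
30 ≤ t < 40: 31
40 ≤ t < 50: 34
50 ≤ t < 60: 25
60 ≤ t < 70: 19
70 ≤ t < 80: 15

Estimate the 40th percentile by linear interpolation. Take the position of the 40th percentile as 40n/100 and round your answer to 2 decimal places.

42.65

Cumulative frequencies: 16, 47, 81, 106, 125, 140
n = 140; position = 40n/100 = 56.
This falls in the class 40 ≤ t < 50: L = 40, F = 47, f = 34, h = 10.
40th percentile ≈ 40 + ((56 − 47) / 34) × 10 = 42.6471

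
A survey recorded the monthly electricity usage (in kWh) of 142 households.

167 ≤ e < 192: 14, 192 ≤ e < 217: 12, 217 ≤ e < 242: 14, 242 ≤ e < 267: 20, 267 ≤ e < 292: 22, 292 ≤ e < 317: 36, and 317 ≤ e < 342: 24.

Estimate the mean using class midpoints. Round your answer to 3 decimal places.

Midpoints: 179.5, 204.5, 229.5, 254.5, 279.5, 304.5, 329.5
Σfm = 14×179.5 + 12×204.5 + 14×229.5 + 20×254.5 + 22×279.5 + 36×304.5 + 24×329.5 = 38289
n = Σf = 142
Mean = 38289 / 142 = 269.6408

269.641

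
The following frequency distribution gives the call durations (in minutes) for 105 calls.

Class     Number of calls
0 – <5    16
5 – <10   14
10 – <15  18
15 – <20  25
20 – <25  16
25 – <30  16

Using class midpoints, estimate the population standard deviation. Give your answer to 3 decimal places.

8.134

Midpoints: 2.5, 7.5, 12.5, 17.5, 22.5, 27.5
n = 105, Σfm = 1607.5, mean = 15.3095
Σfm² = 31556.25
Σf(m − x̄)² = Σfm² − (Σfm)²/n = 31556.25 − 1607.5²/105 = 6946.1905
Population variance = 6946.1905 / 105 = 66.1542
Standard deviation = √66.1542 = 8.1335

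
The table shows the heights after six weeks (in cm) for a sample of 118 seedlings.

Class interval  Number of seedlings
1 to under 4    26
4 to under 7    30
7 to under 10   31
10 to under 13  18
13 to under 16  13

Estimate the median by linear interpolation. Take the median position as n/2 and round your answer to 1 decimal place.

Cumulative frequencies: 26, 56, 87, 105, 118
n = 118; position = n/2 = 59.
This falls in the class 7 to under 10: L = 7, F = 56, f = 31, h = 3.
Median ≈ 7 + ((59 − 56) / 31) × 3 = 7.2903

7.3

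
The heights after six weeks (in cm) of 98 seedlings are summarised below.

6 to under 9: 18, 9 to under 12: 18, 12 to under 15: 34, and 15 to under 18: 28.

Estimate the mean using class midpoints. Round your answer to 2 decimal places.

12.70

Midpoints: 7.5, 10.5, 13.5, 16.5
Σfm = 18×7.5 + 18×10.5 + 34×13.5 + 28×16.5 = 1245
n = Σf = 98
Mean = 1245 / 98 = 12.7041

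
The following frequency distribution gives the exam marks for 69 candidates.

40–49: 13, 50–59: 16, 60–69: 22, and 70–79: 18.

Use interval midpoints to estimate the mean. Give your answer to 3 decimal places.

Midpoints: 44.5, 54.5, 64.5, 74.5
Σfm = 13×44.5 + 16×54.5 + 22×64.5 + 18×74.5 = 4210.5
n = Σf = 69
Mean = 4210.5 / 69 = 61.0217

61.022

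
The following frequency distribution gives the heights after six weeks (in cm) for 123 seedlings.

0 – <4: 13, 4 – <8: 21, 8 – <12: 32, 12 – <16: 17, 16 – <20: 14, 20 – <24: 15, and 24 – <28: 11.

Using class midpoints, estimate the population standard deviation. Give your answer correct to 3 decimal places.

7.172

Midpoints: 2, 6, 10, 14, 18, 22, 26
n = 123, Σfm = 1578, mean = 12.8293
Σfm² = 26572
Σf(m − x̄)² = Σfm² − (Σfm)²/n = 26572 − 1578²/123 = 6327.4146
Population variance = 6327.4146 / 123 = 51.4424
Standard deviation = √51.4424 = 7.1723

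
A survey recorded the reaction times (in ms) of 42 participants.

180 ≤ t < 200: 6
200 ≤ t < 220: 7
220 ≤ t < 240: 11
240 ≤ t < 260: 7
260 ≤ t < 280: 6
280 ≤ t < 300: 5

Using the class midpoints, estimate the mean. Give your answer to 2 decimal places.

Midpoints: 190, 210, 230, 250, 270, 290
Σfm = 6×190 + 7×210 + 11×230 + 7×250 + 6×270 + 5×290 = 9960
n = Σf = 42
Mean = 9960 / 42 = 237.1429

237.14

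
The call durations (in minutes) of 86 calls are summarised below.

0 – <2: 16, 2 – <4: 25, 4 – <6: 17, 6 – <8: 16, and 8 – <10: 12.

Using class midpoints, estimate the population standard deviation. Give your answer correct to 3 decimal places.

Midpoints: 1, 3, 5, 7, 9
n = 86, Σfm = 396, mean = 4.6047
Σfm² = 2422
Σf(m − x̄)² = Σfm² − (Σfm)²/n = 2422 − 396²/86 = 598.5581
Population variance = 598.5581 / 86 = 6.9600
Standard deviation = √6.9600 = 2.6382

2.638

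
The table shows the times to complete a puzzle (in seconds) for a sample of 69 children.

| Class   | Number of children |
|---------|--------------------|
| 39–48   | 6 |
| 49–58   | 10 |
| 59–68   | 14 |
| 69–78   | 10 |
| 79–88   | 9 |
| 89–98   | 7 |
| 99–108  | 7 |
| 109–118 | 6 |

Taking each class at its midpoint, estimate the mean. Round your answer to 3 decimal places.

75.819

Midpoints: 43.5, 53.5, 63.5, 73.5, 83.5, 93.5, 103.5, 113.5
Σfm = 6×43.5 + 10×53.5 + 14×63.5 + 10×73.5 + 9×83.5 + 7×93.5 + 7×103.5 + 6×113.5 = 5231.5
n = Σf = 69
Mean = 5231.5 / 69 = 75.8188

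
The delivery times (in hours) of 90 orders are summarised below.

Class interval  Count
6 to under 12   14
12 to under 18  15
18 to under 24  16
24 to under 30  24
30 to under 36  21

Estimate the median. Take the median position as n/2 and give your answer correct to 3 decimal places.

24.000

Cumulative frequencies: 14, 29, 45, 69, 90
n = 90; position = n/2 = 45.
This falls in the class 18 to under 24: L = 18, F = 29, f = 16, h = 6.
Median ≈ 18 + ((45 − 29) / 16) × 6 = 24.0000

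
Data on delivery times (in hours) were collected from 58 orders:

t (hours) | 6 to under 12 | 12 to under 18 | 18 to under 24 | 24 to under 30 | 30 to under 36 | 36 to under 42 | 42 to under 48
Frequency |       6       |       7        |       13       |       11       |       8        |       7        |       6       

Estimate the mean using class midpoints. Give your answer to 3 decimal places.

Midpoints: 9, 15, 21, 27, 33, 39, 45
Σfm = 6×9 + 7×15 + 13×21 + 11×27 + 8×33 + 7×39 + 6×45 = 1536
n = Σf = 58
Mean = 1536 / 58 = 26.4828

26.483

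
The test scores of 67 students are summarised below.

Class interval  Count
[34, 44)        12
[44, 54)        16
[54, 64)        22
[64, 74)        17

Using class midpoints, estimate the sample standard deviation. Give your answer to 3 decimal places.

10.524

Midpoints: 39, 49, 59, 69
n = 67, Σfm = 3723, mean = 55.5672
Σfm² = 214187
Σf(m − x̄)² = Σfm² − (Σfm)²/n = 214187 − 3723²/67 = 7310.4478
Sample variance = 7310.4478 / 66 = 110.7644
Standard deviation = √110.7644 = 10.5245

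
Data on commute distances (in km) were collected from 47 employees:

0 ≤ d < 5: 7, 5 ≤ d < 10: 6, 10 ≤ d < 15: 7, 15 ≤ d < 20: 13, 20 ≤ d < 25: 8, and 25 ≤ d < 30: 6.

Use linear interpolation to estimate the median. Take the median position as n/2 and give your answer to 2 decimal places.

Cumulative frequencies: 7, 13, 20, 33, 41, 47
n = 47; position = n/2 = 23.5.
This falls in the class 15 ≤ d < 20: L = 15, F = 20, f = 13, h = 5.
Median ≈ 15 + ((23.5 − 20) / 13) × 5 = 16.3462

16.35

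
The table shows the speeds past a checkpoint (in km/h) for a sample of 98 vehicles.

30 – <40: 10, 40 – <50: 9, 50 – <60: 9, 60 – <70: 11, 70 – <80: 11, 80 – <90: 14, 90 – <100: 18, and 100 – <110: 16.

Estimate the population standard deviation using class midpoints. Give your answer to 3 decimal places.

22.990

Midpoints: 35, 45, 55, 65, 75, 85, 95, 105
n = 98, Σfm = 7370, mean = 75.2041
Σfm² = 606050
Σf(m − x̄)² = Σfm² − (Σfm)²/n = 606050 − 7370²/98 = 51795.9184
Population variance = 51795.9184 / 98 = 528.5298
Standard deviation = √528.5298 = 22.9898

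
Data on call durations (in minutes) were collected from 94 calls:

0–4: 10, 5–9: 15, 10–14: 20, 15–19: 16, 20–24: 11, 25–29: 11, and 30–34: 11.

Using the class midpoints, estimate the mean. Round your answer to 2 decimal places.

Midpoints: 2, 7, 12, 17, 22, 27, 32
Σfm = 10×2 + 15×7 + 20×12 + 16×17 + 11×22 + 11×27 + 11×32 = 1528
n = Σf = 94
Mean = 1528 / 94 = 16.2553

16.26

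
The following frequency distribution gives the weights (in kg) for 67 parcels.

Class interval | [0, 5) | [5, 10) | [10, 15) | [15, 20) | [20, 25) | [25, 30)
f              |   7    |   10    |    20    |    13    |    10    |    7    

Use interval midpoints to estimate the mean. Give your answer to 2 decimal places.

14.74

Midpoints: 2.5, 7.5, 12.5, 17.5, 22.5, 27.5
Σfm = 7×2.5 + 10×7.5 + 20×12.5 + 13×17.5 + 10×22.5 + 7×27.5 = 987.5
n = Σf = 67
Mean = 987.5 / 67 = 14.7388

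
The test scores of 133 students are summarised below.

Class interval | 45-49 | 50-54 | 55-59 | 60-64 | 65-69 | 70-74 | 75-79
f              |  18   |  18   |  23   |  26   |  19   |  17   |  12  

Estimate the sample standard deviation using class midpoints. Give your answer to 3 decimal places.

9.208

Midpoints: 47, 52, 57, 62, 67, 72, 77
n = 133, Σfm = 8126, mean = 61.0977
Σfm² = 507672
Σf(m − x̄)² = Σfm² − (Σfm)²/n = 507672 − 8126²/133 = 11191.7293
Sample variance = 11191.7293 / 132 = 84.7858
Standard deviation = √84.7858 = 9.2079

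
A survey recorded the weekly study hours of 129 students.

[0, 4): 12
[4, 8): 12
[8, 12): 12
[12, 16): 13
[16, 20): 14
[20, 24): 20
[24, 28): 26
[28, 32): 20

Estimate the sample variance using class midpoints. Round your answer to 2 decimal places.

83.01

Midpoints: 2, 6, 10, 14, 18, 22, 26, 30
n = 129, Σfm = 2366, mean = 18.3411
Σfm² = 54020
Σf(m − x̄)² = Σfm² − (Σfm)²/n = 54020 − 2366²/129 = 10624.9922
Sample variance = 10624.9922 / 128 = 83.0078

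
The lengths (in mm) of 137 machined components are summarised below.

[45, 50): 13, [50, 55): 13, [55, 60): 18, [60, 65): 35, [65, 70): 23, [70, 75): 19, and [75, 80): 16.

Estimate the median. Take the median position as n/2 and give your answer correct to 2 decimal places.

Cumulative frequencies: 13, 26, 44, 79, 102, 121, 137
n = 137; position = n/2 = 68.5.
This falls in the class [60, 65): L = 60, F = 44, f = 35, h = 5.
Median ≈ 60 + ((68.5 − 44) / 35) × 5 = 63.5000

63.50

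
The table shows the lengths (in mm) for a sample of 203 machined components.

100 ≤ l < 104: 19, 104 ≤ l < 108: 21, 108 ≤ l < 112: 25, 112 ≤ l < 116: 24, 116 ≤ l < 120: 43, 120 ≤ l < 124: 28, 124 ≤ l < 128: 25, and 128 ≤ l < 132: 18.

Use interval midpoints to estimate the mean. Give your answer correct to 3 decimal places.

Midpoints: 102, 106, 110, 114, 118, 122, 126, 130
Σfm = 19×102 + 21×106 + 25×110 + 24×114 + 43×118 + 28×122 + 25×126 + 18×130 = 23630
n = Σf = 203
Mean = 23630 / 203 = 116.4039

116.404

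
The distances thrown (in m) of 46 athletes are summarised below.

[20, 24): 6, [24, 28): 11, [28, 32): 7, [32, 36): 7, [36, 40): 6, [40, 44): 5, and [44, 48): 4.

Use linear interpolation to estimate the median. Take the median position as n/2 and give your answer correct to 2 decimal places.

31.43

Cumulative frequencies: 6, 17, 24, 31, 37, 42, 46
n = 46; position = n/2 = 23.
This falls in the class [28, 32): L = 28, F = 17, f = 7, h = 4.
Median ≈ 28 + ((23 − 17) / 7) × 4 = 31.4286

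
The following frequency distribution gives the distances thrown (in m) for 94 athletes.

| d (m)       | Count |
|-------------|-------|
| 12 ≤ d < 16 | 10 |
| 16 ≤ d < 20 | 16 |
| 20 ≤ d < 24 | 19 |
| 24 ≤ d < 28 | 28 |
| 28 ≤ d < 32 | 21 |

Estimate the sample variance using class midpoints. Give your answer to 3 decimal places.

26.787

Midpoints: 14, 18, 22, 26, 30
n = 94, Σfm = 2204, mean = 23.4468
Σfm² = 54168
Σf(m − x̄)² = Σfm² − (Σfm)²/n = 54168 − 2204²/94 = 2491.2340
Sample variance = 2491.2340 / 93 = 26.7875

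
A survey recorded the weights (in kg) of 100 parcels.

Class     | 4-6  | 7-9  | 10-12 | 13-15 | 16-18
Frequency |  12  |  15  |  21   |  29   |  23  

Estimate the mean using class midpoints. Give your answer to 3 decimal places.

12.080

Midpoints: 5, 8, 11, 14, 17
Σfm = 12×5 + 15×8 + 21×11 + 29×14 + 23×17 = 1208
n = Σf = 100
Mean = 1208 / 100 = 12.0800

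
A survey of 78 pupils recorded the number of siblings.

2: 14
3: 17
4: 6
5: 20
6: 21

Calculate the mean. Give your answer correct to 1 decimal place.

Values: 2, 3, 4, 5, 6
Σfx = 14×2 + 17×3 + 6×4 + 20×5 + 21×6 = 329
n = Σf = 78
Mean = 329 / 78 = 4.2179

4.2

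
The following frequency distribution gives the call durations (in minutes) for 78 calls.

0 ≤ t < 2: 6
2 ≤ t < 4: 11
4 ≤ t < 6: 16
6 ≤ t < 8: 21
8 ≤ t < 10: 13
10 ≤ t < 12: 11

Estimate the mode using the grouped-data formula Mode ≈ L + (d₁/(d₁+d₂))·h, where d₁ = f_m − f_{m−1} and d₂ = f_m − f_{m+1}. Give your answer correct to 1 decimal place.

6.8

Modal class: 6 ≤ t < 8 (highest frequency 21).
d₁ = 21 − 16 = 5, d₂ = 21 − 13 = 8
Mode ≈ 6 + (5/(5+8)) × 2 = 6 + 0.7692 = 6.7692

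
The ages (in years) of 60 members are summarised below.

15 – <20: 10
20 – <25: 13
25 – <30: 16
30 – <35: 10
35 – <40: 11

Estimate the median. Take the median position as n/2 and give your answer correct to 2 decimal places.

27.19

Cumulative frequencies: 10, 23, 39, 49, 60
n = 60; position = n/2 = 30.
This falls in the class 25 – <30: L = 25, F = 23, f = 16, h = 5.
Median ≈ 25 + ((30 − 23) / 16) × 5 = 27.1875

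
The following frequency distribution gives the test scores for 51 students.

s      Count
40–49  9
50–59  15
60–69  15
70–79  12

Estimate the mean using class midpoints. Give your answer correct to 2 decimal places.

60.38

Midpoints: 44.5, 54.5, 64.5, 74.5
Σfm = 9×44.5 + 15×54.5 + 15×64.5 + 12×74.5 = 3079.5
n = Σf = 51
Mean = 3079.5 / 51 = 60.3824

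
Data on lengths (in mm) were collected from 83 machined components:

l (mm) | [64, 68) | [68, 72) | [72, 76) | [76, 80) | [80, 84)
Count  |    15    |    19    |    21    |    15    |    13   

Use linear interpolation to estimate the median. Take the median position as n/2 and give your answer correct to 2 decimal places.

73.43

Cumulative frequencies: 15, 34, 55, 70, 83
n = 83; position = n/2 = 41.5.
This falls in the class [72, 76): L = 72, F = 34, f = 21, h = 4.
Median ≈ 72 + ((41.5 − 34) / 21) × 4 = 73.4286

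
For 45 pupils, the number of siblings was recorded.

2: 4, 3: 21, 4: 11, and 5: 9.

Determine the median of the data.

Cumulative frequencies: 4, 25, 36, 45
n = 45, so the median is the value in position (n+1)/2 = 23.
Position 23 falls at value 3.

3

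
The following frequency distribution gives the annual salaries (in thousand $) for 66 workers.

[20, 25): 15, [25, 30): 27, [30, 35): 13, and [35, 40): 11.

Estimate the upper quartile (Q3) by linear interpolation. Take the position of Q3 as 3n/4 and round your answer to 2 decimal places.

Cumulative frequencies: 15, 42, 55, 66
n = 66; position = 3n/4 = 49.5.
This falls in the class [30, 35): L = 30, F = 42, f = 13, h = 5.
Upper quartile ≈ 30 + ((49.5 − 42) / 13) × 5 = 32.8846

32.88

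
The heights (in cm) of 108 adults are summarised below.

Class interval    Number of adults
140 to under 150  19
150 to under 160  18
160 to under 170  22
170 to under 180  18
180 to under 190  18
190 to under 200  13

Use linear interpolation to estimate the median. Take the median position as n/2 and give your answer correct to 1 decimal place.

Cumulative frequencies: 19, 37, 59, 77, 95, 108
n = 108; position = n/2 = 54.
This falls in the class 160 to under 170: L = 160, F = 37, f = 22, h = 10.
Median ≈ 160 + ((54 − 37) / 22) × 10 = 167.7273

167.7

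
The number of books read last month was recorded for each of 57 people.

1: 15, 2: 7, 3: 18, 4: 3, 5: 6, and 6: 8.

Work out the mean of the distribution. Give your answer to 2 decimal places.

3.04

Values: 1, 2, 3, 4, 5, 6
Σfx = 15×1 + 7×2 + 18×3 + 3×4 + 6×5 + 8×6 = 173
n = Σf = 57
Mean = 173 / 57 = 3.0351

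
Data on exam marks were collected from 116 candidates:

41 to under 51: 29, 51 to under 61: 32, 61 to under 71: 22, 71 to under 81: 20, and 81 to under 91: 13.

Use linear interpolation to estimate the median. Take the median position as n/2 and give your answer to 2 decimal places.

Cumulative frequencies: 29, 61, 83, 103, 116
n = 116; position = n/2 = 58.
This falls in the class 51 to under 61: L = 51, F = 29, f = 32, h = 10.
Median ≈ 51 + ((58 − 29) / 32) × 10 = 60.0625

60.06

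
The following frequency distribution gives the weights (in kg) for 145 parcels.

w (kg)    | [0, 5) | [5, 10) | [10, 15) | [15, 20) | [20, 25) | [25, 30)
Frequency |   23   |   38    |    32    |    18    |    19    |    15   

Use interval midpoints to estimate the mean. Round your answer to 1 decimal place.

Midpoints: 2.5, 7.5, 12.5, 17.5, 22.5, 27.5
Σfm = 23×2.5 + 38×7.5 + 32×12.5 + 18×17.5 + 19×22.5 + 15×27.5 = 1897.5
n = Σf = 145
Mean = 1897.5 / 145 = 13.0862

13.1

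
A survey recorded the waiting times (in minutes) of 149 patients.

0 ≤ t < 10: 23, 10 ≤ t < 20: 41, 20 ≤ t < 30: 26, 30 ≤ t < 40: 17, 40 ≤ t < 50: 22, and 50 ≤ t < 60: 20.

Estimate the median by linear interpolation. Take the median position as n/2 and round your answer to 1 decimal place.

Cumulative frequencies: 23, 64, 90, 107, 129, 149
n = 149; position = n/2 = 74.5.
This falls in the class 20 ≤ t < 30: L = 20, F = 64, f = 26, h = 10.
Median ≈ 20 + ((74.5 − 64) / 26) × 10 = 24.0385

24.0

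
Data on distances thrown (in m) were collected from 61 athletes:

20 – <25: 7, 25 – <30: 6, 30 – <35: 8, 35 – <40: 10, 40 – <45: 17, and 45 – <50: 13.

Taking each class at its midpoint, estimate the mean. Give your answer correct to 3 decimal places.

Midpoints: 22.5, 27.5, 32.5, 37.5, 42.5, 47.5
Σfm = 7×22.5 + 6×27.5 + 8×32.5 + 10×37.5 + 17×42.5 + 13×47.5 = 2297.5
n = Σf = 61
Mean = 2297.5 / 61 = 37.6639

37.664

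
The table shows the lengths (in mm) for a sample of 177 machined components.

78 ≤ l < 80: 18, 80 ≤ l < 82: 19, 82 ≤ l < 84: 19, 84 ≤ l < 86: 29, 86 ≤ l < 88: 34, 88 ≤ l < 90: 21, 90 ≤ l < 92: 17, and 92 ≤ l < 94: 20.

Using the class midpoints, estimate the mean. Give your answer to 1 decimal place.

Midpoints: 79, 81, 83, 85, 87, 89, 91, 93
Σfm = 18×79 + 19×81 + 19×83 + 29×85 + 34×87 + 21×89 + 17×91 + 20×93 = 15237
n = Σf = 177
Mean = 15237 / 177 = 86.0847

86.1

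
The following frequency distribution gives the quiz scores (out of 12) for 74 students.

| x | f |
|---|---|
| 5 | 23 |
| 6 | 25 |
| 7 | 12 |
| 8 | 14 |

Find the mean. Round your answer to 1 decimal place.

Values: 5, 6, 7, 8
Σfx = 23×5 + 25×6 + 12×7 + 14×8 = 461
n = Σf = 74
Mean = 461 / 74 = 6.2297

6.2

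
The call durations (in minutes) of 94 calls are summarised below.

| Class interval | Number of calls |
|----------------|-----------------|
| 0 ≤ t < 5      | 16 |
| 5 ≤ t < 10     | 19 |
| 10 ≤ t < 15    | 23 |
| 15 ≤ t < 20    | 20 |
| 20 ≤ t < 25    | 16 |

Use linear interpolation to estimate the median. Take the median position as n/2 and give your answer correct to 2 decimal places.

Cumulative frequencies: 16, 35, 58, 78, 94
n = 94; position = n/2 = 47.
This falls in the class 10 ≤ t < 15: L = 10, F = 35, f = 23, h = 5.
Median ≈ 10 + ((47 − 35) / 23) × 5 = 12.6087

12.61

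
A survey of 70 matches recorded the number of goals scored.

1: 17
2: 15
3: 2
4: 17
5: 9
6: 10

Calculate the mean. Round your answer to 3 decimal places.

Values: 1, 2, 3, 4, 5, 6
Σfx = 17×1 + 15×2 + 2×3 + 17×4 + 9×5 + 10×6 = 226
n = Σf = 70
Mean = 226 / 70 = 3.2286

3.229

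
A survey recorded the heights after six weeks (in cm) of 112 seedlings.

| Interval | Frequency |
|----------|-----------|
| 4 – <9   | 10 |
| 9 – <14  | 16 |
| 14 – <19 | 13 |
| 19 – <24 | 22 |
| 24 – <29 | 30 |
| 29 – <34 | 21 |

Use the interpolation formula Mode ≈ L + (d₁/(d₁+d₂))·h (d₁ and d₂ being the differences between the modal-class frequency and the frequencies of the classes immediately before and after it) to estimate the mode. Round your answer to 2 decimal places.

Modal class: 24 – <29 (highest frequency 30).
d₁ = 30 − 22 = 8, d₂ = 30 − 21 = 9
Mode ≈ 24 + (8/(8+9)) × 5 = 24 + 2.3529 = 26.3529

26.35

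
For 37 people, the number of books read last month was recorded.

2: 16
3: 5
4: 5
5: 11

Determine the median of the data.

Cumulative frequencies: 16, 21, 26, 37
n = 37, so the median is the value in position (n+1)/2 = 19.
Position 19 falls at value 3.

3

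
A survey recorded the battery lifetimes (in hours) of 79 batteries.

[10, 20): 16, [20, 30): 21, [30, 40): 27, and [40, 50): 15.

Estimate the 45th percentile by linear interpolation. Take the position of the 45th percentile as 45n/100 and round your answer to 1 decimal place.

29.3

Cumulative frequencies: 16, 37, 64, 79
n = 79; position = 45n/100 = 35.55.
This falls in the class [20, 30): L = 20, F = 16, f = 21, h = 10.
45th percentile ≈ 20 + ((35.55 − 16) / 21) × 10 = 29.3095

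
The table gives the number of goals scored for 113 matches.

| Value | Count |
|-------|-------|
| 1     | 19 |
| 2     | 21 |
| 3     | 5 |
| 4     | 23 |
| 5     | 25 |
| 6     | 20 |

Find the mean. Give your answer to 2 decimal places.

3.65

Values: 1, 2, 3, 4, 5, 6
Σfx = 19×1 + 21×2 + 5×3 + 23×4 + 25×5 + 20×6 = 413
n = Σf = 113
Mean = 413 / 113 = 3.6549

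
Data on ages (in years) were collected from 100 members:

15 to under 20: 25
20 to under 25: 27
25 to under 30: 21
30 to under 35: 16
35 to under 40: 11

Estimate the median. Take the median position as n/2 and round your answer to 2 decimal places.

Cumulative frequencies: 25, 52, 73, 89, 100
n = 100; position = n/2 = 50.
This falls in the class 20 to under 25: L = 20, F = 25, f = 27, h = 5.
Median ≈ 20 + ((50 − 25) / 27) × 5 = 24.6296

24.63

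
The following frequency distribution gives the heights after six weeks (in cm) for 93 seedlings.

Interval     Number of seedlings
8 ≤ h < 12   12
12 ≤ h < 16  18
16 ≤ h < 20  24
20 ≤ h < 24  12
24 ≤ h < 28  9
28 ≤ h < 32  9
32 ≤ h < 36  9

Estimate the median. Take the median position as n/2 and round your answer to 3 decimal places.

Cumulative frequencies: 12, 30, 54, 66, 75, 84, 93
n = 93; position = n/2 = 46.5.
This falls in the class 16 ≤ h < 20: L = 16, F = 30, f = 24, h = 4.
Median ≈ 16 + ((46.5 − 30) / 24) × 4 = 18.7500

18.750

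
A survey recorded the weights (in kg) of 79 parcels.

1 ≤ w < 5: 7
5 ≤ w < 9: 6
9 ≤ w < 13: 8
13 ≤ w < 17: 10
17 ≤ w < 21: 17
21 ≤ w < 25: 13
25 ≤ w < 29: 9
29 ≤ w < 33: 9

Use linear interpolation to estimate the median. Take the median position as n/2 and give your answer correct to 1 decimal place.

19.0

Cumulative frequencies: 7, 13, 21, 31, 48, 61, 70, 79
n = 79; position = n/2 = 39.5.
This falls in the class 17 ≤ w < 21: L = 17, F = 31, f = 17, h = 4.
Median ≈ 17 + ((39.5 − 31) / 17) × 4 = 19.0000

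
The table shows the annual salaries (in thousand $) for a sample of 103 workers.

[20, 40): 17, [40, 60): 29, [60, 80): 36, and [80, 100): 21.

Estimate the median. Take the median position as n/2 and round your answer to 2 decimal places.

63.06

Cumulative frequencies: 17, 46, 82, 103
n = 103; position = n/2 = 51.5.
This falls in the class [60, 80): L = 60, F = 46, f = 36, h = 20.
Median ≈ 60 + ((51.5 − 46) / 36) × 20 = 63.0556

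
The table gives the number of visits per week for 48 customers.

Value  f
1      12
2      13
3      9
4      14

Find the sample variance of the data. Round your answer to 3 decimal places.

1.361

Values: 1, 2, 3, 4
n = 48, Σfx = 121, mean = 2.5208
Σfx² = 369
Σf(x − x̄)² = Σfx² − (Σfx)²/n = 369 − 121²/48 = 63.9792
Sample variance = 63.9792 / 47 = 1.3613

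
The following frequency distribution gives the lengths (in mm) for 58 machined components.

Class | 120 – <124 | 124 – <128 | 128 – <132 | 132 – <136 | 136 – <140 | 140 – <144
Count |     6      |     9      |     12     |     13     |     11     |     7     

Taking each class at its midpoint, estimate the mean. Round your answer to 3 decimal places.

132.414

Midpoints: 122, 126, 130, 134, 138, 142
Σfm = 6×122 + 9×126 + 12×130 + 13×134 + 11×138 + 7×142 = 7680
n = Σf = 58
Mean = 7680 / 58 = 132.4138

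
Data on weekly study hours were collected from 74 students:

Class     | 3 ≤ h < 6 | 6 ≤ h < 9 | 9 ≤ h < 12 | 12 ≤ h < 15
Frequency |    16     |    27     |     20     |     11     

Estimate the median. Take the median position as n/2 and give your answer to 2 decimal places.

8.33

Cumulative frequencies: 16, 43, 63, 74
n = 74; position = n/2 = 37.
This falls in the class 6 ≤ h < 9: L = 6, F = 16, f = 27, h = 3.
Median ≈ 6 + ((37 − 16) / 27) × 3 = 8.3333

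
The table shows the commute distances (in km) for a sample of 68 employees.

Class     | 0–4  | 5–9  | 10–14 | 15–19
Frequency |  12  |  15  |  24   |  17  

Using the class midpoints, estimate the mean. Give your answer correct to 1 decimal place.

Midpoints: 2, 7, 12, 17
Σfm = 12×2 + 15×7 + 24×12 + 17×17 = 706
n = Σf = 68
Mean = 706 / 68 = 10.3824

10.4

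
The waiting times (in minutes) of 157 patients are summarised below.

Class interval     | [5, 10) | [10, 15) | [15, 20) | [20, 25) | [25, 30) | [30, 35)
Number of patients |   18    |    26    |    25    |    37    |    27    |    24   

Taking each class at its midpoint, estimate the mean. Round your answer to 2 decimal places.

Midpoints: 7.5, 12.5, 17.5, 22.5, 27.5, 32.5
Σfm = 18×7.5 + 26×12.5 + 25×17.5 + 37×22.5 + 27×27.5 + 24×32.5 = 3252.5
n = Σf = 157
Mean = 3252.5 / 157 = 20.7166

20.72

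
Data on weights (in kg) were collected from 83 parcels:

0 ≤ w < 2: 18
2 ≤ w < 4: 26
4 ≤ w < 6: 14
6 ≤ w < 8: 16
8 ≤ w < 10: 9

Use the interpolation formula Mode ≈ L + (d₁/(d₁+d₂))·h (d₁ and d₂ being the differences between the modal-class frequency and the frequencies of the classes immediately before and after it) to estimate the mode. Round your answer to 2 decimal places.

2.80

Modal class: 2 ≤ w < 4 (highest frequency 26).
d₁ = 26 − 18 = 8, d₂ = 26 − 14 = 12
Mode ≈ 2 + (8/(8+12)) × 2 = 2 + 0.8000 = 2.8000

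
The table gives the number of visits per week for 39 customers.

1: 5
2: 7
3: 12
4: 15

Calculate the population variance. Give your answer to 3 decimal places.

Values: 1, 2, 3, 4
n = 39, Σfx = 115, mean = 2.9487
Σfx² = 381
Σf(x − x̄)² = Σfx² − (Σfx)²/n = 381 − 115²/39 = 41.8974
Population variance = 41.8974 / 39 = 1.0743

1.074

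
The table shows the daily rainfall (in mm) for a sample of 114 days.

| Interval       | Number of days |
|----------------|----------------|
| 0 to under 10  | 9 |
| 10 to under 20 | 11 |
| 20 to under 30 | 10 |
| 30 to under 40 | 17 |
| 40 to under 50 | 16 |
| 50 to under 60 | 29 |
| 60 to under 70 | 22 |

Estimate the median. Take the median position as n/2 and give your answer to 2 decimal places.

Cumulative frequencies: 9, 20, 30, 47, 63, 92, 114
n = 114; position = n/2 = 57.
This falls in the class 40 to under 50: L = 40, F = 47, f = 16, h = 10.
Median ≈ 40 + ((57 − 47) / 16) × 10 = 46.2500

46.25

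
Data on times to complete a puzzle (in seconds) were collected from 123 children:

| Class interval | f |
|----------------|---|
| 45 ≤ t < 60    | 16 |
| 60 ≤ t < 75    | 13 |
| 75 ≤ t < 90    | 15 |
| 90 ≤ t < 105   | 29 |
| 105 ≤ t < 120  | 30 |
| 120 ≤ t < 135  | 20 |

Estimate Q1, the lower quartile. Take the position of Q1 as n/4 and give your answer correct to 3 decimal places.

76.750

Cumulative frequencies: 16, 29, 44, 73, 103, 123
n = 123; position = n/4 = 30.75.
This falls in the class 75 ≤ t < 90: L = 75, F = 29, f = 15, h = 15.
Lower quartile ≈ 75 + ((30.75 − 29) / 15) × 15 = 76.7500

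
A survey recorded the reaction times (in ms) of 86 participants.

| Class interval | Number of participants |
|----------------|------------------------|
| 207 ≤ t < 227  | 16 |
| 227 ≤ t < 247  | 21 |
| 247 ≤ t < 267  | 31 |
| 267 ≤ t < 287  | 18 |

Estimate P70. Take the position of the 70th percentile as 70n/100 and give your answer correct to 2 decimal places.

Cumulative frequencies: 16, 37, 68, 86
n = 86; position = 70n/100 = 60.2.
This falls in the class 247 ≤ t < 267: L = 247, F = 37, f = 31, h = 20.
70th percentile ≈ 247 + ((60.2 − 37) / 31) × 20 = 261.9677

261.97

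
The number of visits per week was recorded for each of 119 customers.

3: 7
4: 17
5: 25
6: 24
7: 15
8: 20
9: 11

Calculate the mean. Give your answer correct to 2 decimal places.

Values: 3, 4, 5, 6, 7, 8, 9
Σfx = 7×3 + 17×4 + 25×5 + 24×6 + 15×7 + 20×8 + 11×9 = 722
n = Σf = 119
Mean = 722 / 119 = 6.0672

6.07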